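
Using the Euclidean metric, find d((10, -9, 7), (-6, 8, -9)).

√(Σ(x_i - y_i)²) = √((10 - (-6))² + (-9 - 8)² + (7 - (-9))²)
= √(16² + (-17)² + 16²) = √(256 + 289 + 256) = √801 ≈ 28.3019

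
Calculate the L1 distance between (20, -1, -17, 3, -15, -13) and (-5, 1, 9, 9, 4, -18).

Σ|x_i - y_i| = |20 - (-5)| + |-1 - 1| + |-17 - 9| + |3 - 9| + |-15 - 4| + |-13 - (-18)| = 25 + 2 + 26 + 6 + 19 + 5 = 83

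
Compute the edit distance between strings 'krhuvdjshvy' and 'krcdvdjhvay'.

Let D[i][j] be the edit distance between the first i characters of 'krhuvdjshvy' and the first j characters of 'krcdvdjhvay', with D[i][0] = i, D[0][j] = j, and D[i][j] = D[i-1][j-1] if the characters match, else 1 + min(D[i-1][j], D[i][j-1], D[i-1][j-1]). Filling the table (rows: prefixes of 'krhuvdjshvy', columns: prefixes of 'krcdvdjhvay'):
     ε  k  r  c  d  v  d  j  h  v  a  y
  ε  0  1  2  3  4  5  6  7  8  9 10 11
  k  1  0  1  2  3  4  5  6  7  8  9 10
  r  2  1  0  1  2  3  4  5  6  7  8  9
  h  3  2  1  1  2  3  4  5  5  6  7  8
  u  4  3  2  2  2  3  4  5  6  6  7  8
  v  5  4  3  3  3  2  3  4  5  6  7  8
  d  6  5  4  4  3  3  2  3  4  5  6  7
  j  7  6  5  5  4  4  3  2  3  4  5  6
  s  8  7  6  6  5  5  4  3  3  4  5  6
  h  9  8  7  7  6  6  5  4  3  4  5  6
  v 10  9  8  8  7  6  6  5  4  3  4  5
  y 11 10  9  9  8  7  7  6  5  4  4  4
The bottom-right entry gives D[11][11] = 4, so no sequence of fewer than 4 edits works. Backtracking through the table gives one optimal edit sequence (4 edits):
  krhuvdjshvy → krcuvdjshvy (sub h→c @3)
  krcuvdjshvy → krcdvdjshvy (sub u→d @4)
  krcdvdjshvy → krcdvdjhvy (del s @8)
  krcdvdjhvy → krcdvdjhvay (ins a @10)
Edit distance = 4.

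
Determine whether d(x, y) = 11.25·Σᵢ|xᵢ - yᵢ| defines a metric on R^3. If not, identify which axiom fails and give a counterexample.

Yes. The L1 (Manhattan) norm induces a metric on R^3, and multiplying a metric by a positive constant 11.25 > 0 preserves all four axioms: non-negativity (11.25·||x-y|| ≥ 0), identity (11.25·||x-y|| = 0 ⟺ ||x-y|| = 0 ⟺ x = y), symmetry (||x-y|| = ||y-x||), and the triangle inequality (11.25·||x-z|| ≤ 11.25·||x-y|| + 11.25·||y-z||). So d is a metric.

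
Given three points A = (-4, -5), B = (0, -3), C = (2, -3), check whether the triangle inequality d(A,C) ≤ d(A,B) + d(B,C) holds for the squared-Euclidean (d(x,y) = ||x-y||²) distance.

d(A,B) = 4² + 2² = 20, d(B,C) = 2² + 0² = 4, d(A,C) = 6² + 2² = 40.
d(A,C) = 40 > 20 + 4 = 24. Triangle inequality is VIOLATED. (Squared-Euclidean is not a metric — this is a counterexample.)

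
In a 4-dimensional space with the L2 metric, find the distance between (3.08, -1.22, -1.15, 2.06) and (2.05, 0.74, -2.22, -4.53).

(Σ|x_i - y_i|^2)^(1/2) = (|3.08 - 2.05|^2 + |-1.22 - 0.74|^2 + |-1.15 - (-2.22)|^2 + |2.06 - (-4.53)|^2)^(1/2)
= (1.03^2 + 1.96^2 + 1.07^2 + 6.59^2)^(1/2) = (1.0609 + 3.8416 + 1.1449 + 43.4281)^(1/2) = (49.4755)^(1/2) ≈ 7.0339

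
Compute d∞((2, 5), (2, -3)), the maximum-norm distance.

max(|x_i - y_i|) = max(|2 - 2|, |5 - (-3)|) = max(0, 8) = 8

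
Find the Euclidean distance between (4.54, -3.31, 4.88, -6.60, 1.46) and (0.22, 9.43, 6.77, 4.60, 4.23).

√(Σ(x_i - y_i)²) = √((4.54 - 0.22)² + (-3.31 - 9.43)² + (4.88 - 6.77)² + (-6.6 - 4.6)² + (1.46 - 4.23)²)
= √(4.32² + (-12.74)² + (-1.89)² + (-11.2)² + (-2.77)²) = √(18.6624 + 162.3076 + 3.5721 + 125.44 + 7.6729) = √317.655 ≈ 17.8229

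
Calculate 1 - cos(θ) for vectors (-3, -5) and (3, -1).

With u = (-3, -5), v = (3, -1):
u·v = (-3)·3 + (-5)·(-1) = (-9) + 5 = -4.
|u| = √((-3)² + (-5)²) = √34, |v| = √(3² + (-1)²) = √10, so |u||v| = √(34·10) = √340.
cos θ = (u·v)/(|u||v|) = -4/√340 ≈ -0.2169
Cosine distance = 1 - cos θ ≈ 1 - (-0.2169) = 1.2169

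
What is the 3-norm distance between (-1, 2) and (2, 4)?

(Σ|x_i - y_i|^3)^(1/3) = (|-1 - 2|^3 + |2 - 4|^3)^(1/3)
= (3^3 + 2^3)^(1/3) = (27 + 8)^(1/3) = (35)^(1/3) ≈ 3.2711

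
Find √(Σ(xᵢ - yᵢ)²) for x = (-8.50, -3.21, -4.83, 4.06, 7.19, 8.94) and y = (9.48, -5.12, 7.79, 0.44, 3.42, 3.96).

√(Σ(x_i - y_i)²) = √((-8.5 - 9.48)² + (-3.21 - (-5.12))² + (-4.83 - 7.79)² + (4.06 - 0.44)² + (7.19 - 3.42)² + (8.94 - 3.96)²)
= √((-17.98)² + 1.91² + (-12.62)² + 3.62² + 3.77² + 4.98²) = √(323.2804 + 3.6481 + 159.2644 + 13.1044 + 14.2129 + 24.8004) = √538.3106 ≈ 23.2015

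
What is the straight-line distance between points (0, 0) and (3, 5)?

√(Σ(x_i - y_i)²) = √((0 - 3)² + (0 - 5)²)
= √((-3)² + (-5)²) = √(9 + 25) = √34 ≈ 5.831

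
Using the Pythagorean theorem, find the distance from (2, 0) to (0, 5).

√(Σ(x_i - y_i)²) = √((2 - 0)² + (0 - 5)²)
= √(2² + (-5)²) = √(4 + 25) = √29 ≈ 5.3852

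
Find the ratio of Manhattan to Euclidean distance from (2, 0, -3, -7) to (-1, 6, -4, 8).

L1 = |2 - (-1)| + |0 - 6| + |-3 - (-4)| + |-7 - 8| = 3 + 6 + 1 + 15 = 25
L2 = √(3² + 6² + 1² + 15²) = √271 ≈ 16.4621
L1 ≥ L2 always (equality iff movement is along one axis); L1 > L2 here.
Ratio L1/L2 = 25/√271 ≈ 1.5186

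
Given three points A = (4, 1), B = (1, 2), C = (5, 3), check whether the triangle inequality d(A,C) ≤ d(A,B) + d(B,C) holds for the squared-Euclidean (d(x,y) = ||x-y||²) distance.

d(A,B) = 3² + 1² = 10, d(B,C) = 4² + 1² = 17, d(A,C) = 1² + 2² = 5.
d(A,C) = 5 ≤ 10 + 17 = 27. Triangle inequality is satisfied.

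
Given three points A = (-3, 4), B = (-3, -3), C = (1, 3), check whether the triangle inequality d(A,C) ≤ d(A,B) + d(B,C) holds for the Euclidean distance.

d(A,B) = √(0² + 7²) = √49 = 7, d(B,C) = √(4² + 6²) = √52 ≈ 7.2111, d(A,C) = √(4² + 1²) = √17 ≈ 4.1231.
d(A,C) ≈ 4.1231 ≤ 7 + 7.2111 = 14.2111. Triangle inequality is satisfied.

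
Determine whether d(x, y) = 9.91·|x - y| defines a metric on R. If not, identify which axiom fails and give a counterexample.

Yes. Since |x - y| is a metric on R and 9.91 > 0, the positive scalar multiple 9.91·|x - y| is also a metric: scaling by a positive constant preserves non-negativity, identity (d=0 ⟺ |x-y|=0 ⟺ x=y), symmetry, and the triangle inequality.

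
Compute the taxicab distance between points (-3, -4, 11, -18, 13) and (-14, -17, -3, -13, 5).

Σ|x_i - y_i| = |-3 - (-14)| + |-4 - (-17)| + |11 - (-3)| + |-18 - (-13)| + |13 - 5| = 11 + 13 + 14 + 5 + 8 = 51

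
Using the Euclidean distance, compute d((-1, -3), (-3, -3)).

(Σ|x_i - y_i|^2)^(1/2) = (|-1 - (-3)|^2 + |-3 - (-3)|^2)^(1/2)
= (2^2 + 0^2)^(1/2) = (4 + 0)^(1/2) = (4)^(1/2) = 2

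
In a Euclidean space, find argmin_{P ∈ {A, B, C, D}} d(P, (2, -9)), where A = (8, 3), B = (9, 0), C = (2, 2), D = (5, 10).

Distances: d(A) ≈ 13.4164, d(B) ≈ 11.4018, d(C) = 11, d(D) ≈ 19.2354. Nearest: C = (2, 2) with distance 11.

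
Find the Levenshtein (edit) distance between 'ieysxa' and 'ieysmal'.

Let D[i][j] be the edit distance between the first i characters of 'ieysxa' and the first j characters of 'ieysmal', with D[i][0] = i, D[0][j] = j, and D[i][j] = D[i-1][j-1] if the characters match, else 1 + min(D[i-1][j], D[i][j-1], D[i-1][j-1]). Filling the table (rows: prefixes of 'ieysxa', columns: prefixes of 'ieysmal'):
     ε  i  e  y  s  m  a  l
  ε  0  1  2  3  4  5  6  7
  i  1  0  1  2  3  4  5  6
  e  2  1  0  1  2  3  4  5
  y  3  2  1  0  1  2  3  4
  s  4  3  2  1  0  1  2  3
  x  5  4  3  2  1  1  2  3
  a  6  5  4  3  2  2  1  2
The bottom-right entry gives D[6][7] = 2, so no sequence of fewer than 2 edits works. Backtracking through the table gives one optimal edit sequence (2 edits):
  ieysxa → ieysma (sub x→m @5)
  ieysma → ieysmal (ins l @7)
Edit distance = 2.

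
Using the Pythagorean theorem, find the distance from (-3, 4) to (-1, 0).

√(Σ(x_i - y_i)²) = √((-3 - (-1))² + (4 - 0)²)
= √((-2)² + 4²) = √(4 + 16) = √20 ≈ 4.4721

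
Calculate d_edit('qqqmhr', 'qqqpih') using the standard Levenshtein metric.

Let D[i][j] be the edit distance between the first i characters of 'qqqmhr' and the first j characters of 'qqqpih', with D[i][0] = i, D[0][j] = j, and D[i][j] = D[i-1][j-1] if the characters match, else 1 + min(D[i-1][j], D[i][j-1], D[i-1][j-1]). Filling the table (rows: prefixes of 'qqqmhr', columns: prefixes of 'qqqpih'):
     ε  q  q  q  p  i  h
  ε  0  1  2  3  4  5  6
  q  1  0  1  2  3  4  5
  q  2  1  0  1  2  3  4
  q  3  2  1  0  1  2  3
  m  4  3  2  1  1  2  3
  h  5  4  3  2  2  2  2
  r  6  5  4  3  3  3  3
The bottom-right entry gives D[6][6] = 3, so no sequence of fewer than 3 edits works. Backtracking through the table gives one optimal edit sequence (3 edits):
  qqqmhr → qqqphr (sub m→p @4)
  qqqphr → qqqpir (sub h→i @5)
  qqqpir → qqqpih (sub r→h @6)
Edit distance = 3.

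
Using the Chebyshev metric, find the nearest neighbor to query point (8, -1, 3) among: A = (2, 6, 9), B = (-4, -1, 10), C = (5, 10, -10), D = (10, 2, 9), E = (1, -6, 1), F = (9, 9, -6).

Distances: d(A) = 7, d(B) = 12, d(C) = 13, d(D) = 6, d(E) = 7, d(F) = 10. Nearest: D = (10, 2, 9) with distance 6.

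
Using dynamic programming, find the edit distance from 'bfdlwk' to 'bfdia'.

Let D[i][j] be the edit distance between the first i characters of 'bfdlwk' and the first j characters of 'bfdia', with D[i][0] = i, D[0][j] = j, and D[i][j] = D[i-1][j-1] if the characters match, else 1 + min(D[i-1][j], D[i][j-1], D[i-1][j-1]). Filling the table (rows: prefixes of 'bfdlwk', columns: prefixes of 'bfdia'):
     ε  b  f  d  i  a
  ε  0  1  2  3  4  5
  b  1  0  1  2  3  4
  f  2  1  0  1  2  3
  d  3  2  1  0  1  2
  l  4  3  2  1  1  2
  w  5  4  3  2  2  2
  k  6  5  4  3  3  3
The bottom-right entry gives D[6][5] = 3, so no sequence of fewer than 3 edits works. Backtracking through the table gives one optimal edit sequence (3 edits):
  bfdlwk → bfdwk (del l @4)
  bfdwk → bfdik (sub w→i @4)
  bfdik → bfdia (sub k→a @5)
Edit distance = 3.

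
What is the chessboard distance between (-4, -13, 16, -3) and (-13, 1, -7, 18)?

max(|x_i - y_i|) = max(|-4 - (-13)|, |-13 - 1|, |16 - (-7)|, |-3 - 18|) = max(9, 14, 23, 21) = 23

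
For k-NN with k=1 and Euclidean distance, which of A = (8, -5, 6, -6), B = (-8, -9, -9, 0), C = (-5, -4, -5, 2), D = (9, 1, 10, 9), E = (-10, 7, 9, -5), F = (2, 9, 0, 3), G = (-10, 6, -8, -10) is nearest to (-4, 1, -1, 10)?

Distances: d(A) ≈ 22.0227, d(B) ≈ 16.7332, d(C) ≈ 10.2956, d(D) ≈ 17.0587, d(E) ≈ 19.9249, d(F) ≈ 12.2474, d(G) ≈ 22.5832. Nearest: C = (-5, -4, -5, 2) with distance 10.2956.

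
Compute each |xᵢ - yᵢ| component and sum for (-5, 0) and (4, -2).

Σ|x_i - y_i| = |-5 - 4| + |0 - (-2)| = 9 + 2 = 11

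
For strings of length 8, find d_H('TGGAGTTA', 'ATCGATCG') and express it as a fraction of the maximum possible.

Differing positions: 1, 2, 3, 4, 5, 7, 8. Hamming distance = 7. The maximum possible Hamming distance for length-8 strings is 8, so d_H/8 = 7/8 = 0.875.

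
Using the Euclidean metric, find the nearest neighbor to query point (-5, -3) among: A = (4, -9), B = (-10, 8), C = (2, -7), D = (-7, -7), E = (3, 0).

Distances: d(A) ≈ 10.8167, d(B) ≈ 12.083, d(C) ≈ 8.0623, d(D) ≈ 4.4721, d(E) ≈ 8.544. Nearest: D = (-7, -7) with distance 4.4721.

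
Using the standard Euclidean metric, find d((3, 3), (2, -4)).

√(Σ(x_i - y_i)²) = √((3 - 2)² + (3 - (-4))²)
= √(1² + 7²) = √(1 + 49) = √50 ≈ 7.0711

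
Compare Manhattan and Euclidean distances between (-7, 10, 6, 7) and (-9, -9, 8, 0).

L1 = |-7 - (-9)| + |10 - (-9)| + |6 - 8| + |7 - 0| = 2 + 19 + 2 + 7 = 30
L2 = √(2² + 19² + 2² + 7²) = √418 ≈ 20.445
L1 ≥ L2 always (equality iff movement is along one axis); L1 > L2 here.
Ratio L1/L2 = 30/√418 ≈ 1.4673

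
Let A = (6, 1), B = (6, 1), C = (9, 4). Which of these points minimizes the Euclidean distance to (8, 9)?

Distances: d(A) ≈ 8.2462, d(B) ≈ 8.2462, d(C) ≈ 5.099. Nearest: C = (9, 4) with distance 5.099.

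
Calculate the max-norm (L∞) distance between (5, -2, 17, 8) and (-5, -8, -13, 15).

max(|x_i - y_i|) = max(|5 - (-5)|, |-2 - (-8)|, |17 - (-13)|, |8 - 15|) = max(10, 6, 30, 7) = 30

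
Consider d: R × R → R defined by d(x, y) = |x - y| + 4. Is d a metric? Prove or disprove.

No. d fails identity of indiscernibles (specifically d(x,x) = 0): d(6, 6) = |6 - 6| + 4 = 0 + 4 = 4 ≠ 0.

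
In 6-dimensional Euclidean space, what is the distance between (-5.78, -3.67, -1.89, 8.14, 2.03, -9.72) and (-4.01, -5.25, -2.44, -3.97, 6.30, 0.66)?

√(Σ(x_i - y_i)²) = √((-5.78 - (-4.01))² + (-3.67 - (-5.25))² + (-1.89 - (-2.44))² + (8.14 - (-3.97))² + (2.03 - 6.3)² + (-9.72 - 0.66)²)
= √((-1.77)² + 1.58² + 0.55² + 12.11² + (-4.27)² + (-10.38)²) = √(3.1329 + 2.4964 + 0.3025 + 146.6521 + 18.2329 + 107.7444) = √278.5612 ≈ 16.6902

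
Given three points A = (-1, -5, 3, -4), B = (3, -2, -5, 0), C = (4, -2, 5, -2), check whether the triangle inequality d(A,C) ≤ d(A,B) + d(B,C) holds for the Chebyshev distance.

d(A,B) = max(4, 3, 8, 4) = 8, d(B,C) = max(1, 0, 10, 2) = 10, d(A,C) = max(5, 3, 2, 2) = 5.
d(A,C) = 5 ≤ 8 + 10 = 18. Triangle inequality is satisfied.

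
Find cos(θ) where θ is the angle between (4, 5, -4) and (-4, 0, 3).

With u = (4, 5, -4), v = (-4, 0, 3):
u·v = 4·(-4) + 5·0 + (-4)·3 = (-16) + 0 + (-12) = -28.
|u| = √(4² + 5² + (-4)²) = √57, |v| = √((-4)² + 0² + 3²) = √25, so |u||v| = √(57·25) = √1425.
cos θ = (u·v)/(|u||v|) = -28/√1425 ≈ -0.7417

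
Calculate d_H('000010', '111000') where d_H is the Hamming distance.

Differing positions: 1, 2, 3, 5. Hamming distance = 4.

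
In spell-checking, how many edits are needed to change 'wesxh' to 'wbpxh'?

Let D[i][j] be the edit distance between the first i characters of 'wesxh' and the first j characters of 'wbpxh', with D[i][0] = i, D[0][j] = j, and D[i][j] = D[i-1][j-1] if the characters match, else 1 + min(D[i-1][j], D[i][j-1], D[i-1][j-1]). Filling the table (rows: prefixes of 'wesxh', columns: prefixes of 'wbpxh'):
     ε  w  b  p  x  h
  ε  0  1  2  3  4  5
  w  1  0  1  2  3  4
  e  2  1  1  2  3  4
  s  3  2  2  2  3  4
  x  4  3  3  3  2  3
  h  5  4  4  4  3  2
The bottom-right entry gives D[5][5] = 2, so no sequence of fewer than 2 edits works. Backtracking through the table gives one optimal edit sequence (2 edits):
  wesxh → wbsxh (sub e→b @2)
  wbsxh → wbpxh (sub s→p @3)
Edit distance = 2.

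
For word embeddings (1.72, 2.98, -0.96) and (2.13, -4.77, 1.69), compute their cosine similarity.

With u = (1.72, 2.98, -0.96), v = (2.13, -4.77, 1.69):
u·v = 1.72·2.13 + 2.98·(-4.77) + (-0.96)·1.69 = 3.6636 + (-14.2146) + (-1.6224) = -12.1734.
|u| = √(1.72² + 2.98² + (-0.96)²) = √(2.9584 + 8.8804 + 0.9216) = √12.7604, |v| = √(2.13² + (-4.77)² + 1.69²) = √(4.5369 + 22.7529 + 2.8561) = √30.1459.
cos θ = (u·v)/(|u||v|) = -12.1734/(√12.7604·√30.1459) ≈ -0.6207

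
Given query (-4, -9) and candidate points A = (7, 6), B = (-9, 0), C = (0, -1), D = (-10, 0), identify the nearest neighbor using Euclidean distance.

Distances: d(A) ≈ 18.6011, d(B) ≈ 10.2956, d(C) ≈ 8.9443, d(D) ≈ 10.8167. Nearest: C = (0, -1) with distance 8.9443.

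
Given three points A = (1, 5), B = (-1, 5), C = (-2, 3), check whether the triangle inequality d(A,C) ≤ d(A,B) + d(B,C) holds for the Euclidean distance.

d(A,B) = √(2² + 0²) = √4 = 2, d(B,C) = √(1² + 2²) = √5 ≈ 2.2361, d(A,C) = √(3² + 2²) = √13 ≈ 3.6056.
d(A,C) ≈ 3.6056 ≤ 2 + 2.2361 = 4.2361. Triangle inequality is satisfied.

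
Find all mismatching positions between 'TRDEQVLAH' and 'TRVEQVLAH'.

Differing positions: 3. Hamming distance = 1.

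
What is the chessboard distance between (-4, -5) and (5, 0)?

max(|x_i - y_i|) = max(|-4 - 5|, |-5 - 0|) = max(9, 5) = 9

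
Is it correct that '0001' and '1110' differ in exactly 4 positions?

Differing positions: 1, 2, 3, 4. Hamming distance = 4, so the claim is true.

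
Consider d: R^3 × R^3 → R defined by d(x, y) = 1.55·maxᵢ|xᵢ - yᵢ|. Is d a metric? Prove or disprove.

Yes. The L∞ (Chebyshev) norm induces a metric on R^3, and multiplying a metric by a positive constant 1.55 > 0 preserves all four axioms: non-negativity (1.55·||x-y|| ≥ 0), identity (1.55·||x-y|| = 0 ⟺ ||x-y|| = 0 ⟺ x = y), symmetry (||x-y|| = ||y-x||), and the triangle inequality (1.55·||x-z|| ≤ 1.55·||x-y|| + 1.55·||y-z||). So d is a metric.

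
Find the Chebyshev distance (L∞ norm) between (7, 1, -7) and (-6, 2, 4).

max(|x_i - y_i|) = max(|7 - (-6)|, |1 - 2|, |-7 - 4|) = max(13, 1, 11) = 13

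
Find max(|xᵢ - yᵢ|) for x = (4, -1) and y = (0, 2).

max(|x_i - y_i|) = max(|4 - 0|, |-1 - 2|) = max(4, 3) = 4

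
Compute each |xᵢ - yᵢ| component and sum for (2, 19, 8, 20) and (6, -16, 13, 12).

Σ|x_i - y_i| = |2 - 6| + |19 - (-16)| + |8 - 13| + |20 - 12| = 4 + 35 + 5 + 8 = 52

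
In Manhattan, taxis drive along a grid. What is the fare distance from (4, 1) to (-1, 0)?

Σ|x_i - y_i| = |4 - (-1)| + |1 - 0| = 5 + 1 = 6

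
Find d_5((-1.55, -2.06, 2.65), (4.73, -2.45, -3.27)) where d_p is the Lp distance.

(Σ|x_i - y_i|^5)^(1/5) = (|-1.55 - 4.73|^5 + |-2.06 - (-2.45)|^5 + |2.65 - (-3.27)|^5)^(1/5)
= (6.28^5 + 0.39^5 + 5.92^5)^(1/5) ≈ (9767.8328 + 0.009 + 7271.2409)^(1/5) = (17039.0827)^(1/5) ≈ 7.0192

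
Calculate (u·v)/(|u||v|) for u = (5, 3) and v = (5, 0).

With u = (5, 3), v = (5, 0):
u·v = 5·5 + 3·0 = 25 + 0 = 25.
|u| = √(5² + 3²) = √34, |v| = √(5² + 0²) = √25, so |u||v| = √(34·25) = √850.
cos θ = (u·v)/(|u||v|) = 25/√850 ≈ 0.8575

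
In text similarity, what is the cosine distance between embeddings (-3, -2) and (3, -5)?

With u = (-3, -2), v = (3, -5):
u·v = (-3)·3 + (-2)·(-5) = (-9) + 10 = 1.
|u| = √((-3)² + (-2)²) = √13, |v| = √(3² + (-5)²) = √34, so |u||v| = √(13·34) = √442.
cos θ = (u·v)/(|u||v|) = 1/√442 ≈ 0.0476
Cosine distance = 1 - cos θ ≈ 1 - 0.0476 = 0.9524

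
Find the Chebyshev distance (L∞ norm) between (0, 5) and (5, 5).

max(|x_i - y_i|) = max(|0 - 5|, |5 - 5|) = max(5, 0) = 5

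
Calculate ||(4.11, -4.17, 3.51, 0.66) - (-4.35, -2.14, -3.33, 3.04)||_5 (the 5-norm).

(Σ|x_i - y_i|^5)^(1/5) = (|4.11 - (-4.35)|^5 + |-4.17 - (-2.14)|^5 + |3.51 - (-3.33)|^5 + |0.66 - 3.04|^5)^(1/5)
= (8.46^5 + 2.03^5 + 6.84^5 + 2.38^5)^(1/5) ≈ (43336.2986 + 34.4731 + 14972.0238 + 76.3633)^(1/5) = (58419.1588)^(1/5) ≈ 8.9807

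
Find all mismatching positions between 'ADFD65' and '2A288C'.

Differing positions: 1, 2, 3, 4, 5, 6. Hamming distance = 6.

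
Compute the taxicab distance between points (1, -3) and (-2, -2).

Σ|x_i - y_i| = |1 - (-2)| + |-3 - (-2)| = 3 + 1 = 4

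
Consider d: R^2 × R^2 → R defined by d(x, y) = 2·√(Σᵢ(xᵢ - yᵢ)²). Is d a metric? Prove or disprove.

Yes. The L2 (Euclidean) norm induces a metric on R^2, and multiplying a metric by a positive constant 2 > 0 preserves all four axioms: non-negativity (2·||x-y|| ≥ 0), identity (2·||x-y|| = 0 ⟺ ||x-y|| = 0 ⟺ x = y), symmetry (||x-y|| = ||y-x||), and the triangle inequality (2·||x-z|| ≤ 2·||x-y|| + 2·||y-z||). So d is a metric.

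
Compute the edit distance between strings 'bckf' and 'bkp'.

Let D[i][j] be the edit distance between the first i characters of 'bckf' and the first j characters of 'bkp', with D[i][0] = i, D[0][j] = j, and D[i][j] = D[i-1][j-1] if the characters match, else 1 + min(D[i-1][j], D[i][j-1], D[i-1][j-1]). Filling the table (rows: prefixes of 'bckf', columns: prefixes of 'bkp'):
     ε  b  k  p
  ε  0  1  2  3
  b  1  0  1  2
  c  2  1  1  2
  k  3  2  1  2
  f  4  3  2  2
The bottom-right entry gives D[4][3] = 2, so no sequence of fewer than 2 edits works. Backtracking through the table gives one optimal edit sequence (2 edits):
  bckf → bkf (del c @2)
  bkf → bkp (sub f→p @3)
Edit distance = 2.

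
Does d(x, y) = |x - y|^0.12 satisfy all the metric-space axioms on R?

Yes. With 0 < p = 0.12 ≤ 1, d(x,y) = |x-y|^0.12 is a metric on R. Non-negativity and symmetry are immediate; |x-y|^0.12 = 0 ⟺ |x-y| = 0 ⟺ x = y. For the triangle inequality, the function t ↦ t^0.12 is subadditive on [0,∞) when p ≤ 1, so |x-z|^0.12 ≤ (|x-y| + |y-z|)^0.12 ≤ |x-y|^0.12 + |y-z|^0.12.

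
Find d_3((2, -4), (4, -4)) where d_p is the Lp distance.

(Σ|x_i - y_i|^3)^(1/3) = (|2 - 4|^3 + |-4 - (-4)|^3)^(1/3)
= (2^3 + 0^3)^(1/3) = (8 + 0)^(1/3) = (8)^(1/3) = 2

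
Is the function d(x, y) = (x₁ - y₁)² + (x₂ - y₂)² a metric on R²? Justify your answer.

No. The squared Euclidean distance fails the triangle inequality. Counterexample: x = (0, 0), y = (5, 5), z = (10, 10). d(x,z) = 10² + 10² = 200, but d(x,y) + d(y,z) = (5² + 5²) + (5² + 5²) = 50 + 50 = 100. Since 200 > 100, the triangle inequality is violated. (Note: √d, the ordinary Euclidean distance, IS a metric.)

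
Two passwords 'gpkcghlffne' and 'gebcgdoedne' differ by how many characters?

Differing positions: 2, 3, 6, 7, 8, 9. Hamming distance = 6.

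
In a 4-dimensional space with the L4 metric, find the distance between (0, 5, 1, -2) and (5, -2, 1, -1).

(Σ|x_i - y_i|^4)^(1/4) = (|0 - 5|^4 + |5 - (-2)|^4 + |1 - 1|^4 + |-2 - (-1)|^4)^(1/4)
= (5^4 + 7^4 + 0^4 + 1^4)^(1/4) = (625 + 2401 + 0 + 1)^(1/4) = (3027)^(1/4) ≈ 7.4174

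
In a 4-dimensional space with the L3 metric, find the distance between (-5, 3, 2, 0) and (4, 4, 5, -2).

(Σ|x_i - y_i|^3)^(1/3) = (|-5 - 4|^3 + |3 - 4|^3 + |2 - 5|^3 + |0 - (-2)|^3)^(1/3)
= (9^3 + 1^3 + 3^3 + 2^3)^(1/3) = (729 + 1 + 27 + 8)^(1/3) = (765)^(1/3) ≈ 9.1458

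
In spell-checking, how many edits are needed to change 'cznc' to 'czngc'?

Let D[i][j] be the edit distance between the first i characters of 'cznc' and the first j characters of 'czngc', with D[i][0] = i, D[0][j] = j, and D[i][j] = D[i-1][j-1] if the characters match, else 1 + min(D[i-1][j], D[i][j-1], D[i-1][j-1]). Filling the table (rows: prefixes of 'cznc', columns: prefixes of 'czngc'):
     ε  c  z  n  g  c
  ε  0  1  2  3  4  5
  c  1  0  1  2  3  4
  z  2  1  0  1  2  3
  n  3  2  1  0  1  2
  c  4  3  2  1  1  1
The bottom-right entry gives D[4][5] = 1, so no sequence of fewer than 1 edit works. Backtracking through the table gives one optimal edit sequence (1 edit):
  cznc → czngc (ins g @4)
Edit distance = 1.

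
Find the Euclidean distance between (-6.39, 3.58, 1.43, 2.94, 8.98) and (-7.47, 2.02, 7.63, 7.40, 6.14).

√(Σ(x_i - y_i)²) = √((-6.39 - (-7.47))² + (3.58 - 2.02)² + (1.43 - 7.63)² + (2.94 - 7.4)² + (8.98 - 6.14)²)
= √(1.08² + 1.56² + (-6.2)² + (-4.46)² + 2.84²) = √(1.1664 + 2.4336 + 38.44 + 19.8916 + 8.0656) = √69.9972 ≈ 8.3664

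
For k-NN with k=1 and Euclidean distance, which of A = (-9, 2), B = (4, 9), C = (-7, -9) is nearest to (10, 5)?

Distances: d(A) ≈ 19.2354, d(B) ≈ 7.2111, d(C) ≈ 22.0227. Nearest: B = (4, 9) with distance 7.2111.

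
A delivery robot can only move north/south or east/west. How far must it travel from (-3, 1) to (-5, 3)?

Σ|x_i - y_i| = |-3 - (-5)| + |1 - 3| = 2 + 2 = 4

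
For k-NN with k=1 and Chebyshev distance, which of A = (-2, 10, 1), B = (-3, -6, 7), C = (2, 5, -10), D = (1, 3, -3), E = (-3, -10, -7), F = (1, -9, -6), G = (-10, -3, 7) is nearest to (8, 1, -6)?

Distances: d(A) = 10, d(B) = 13, d(C) = 6, d(D) = 7, d(E) = 11, d(F) = 10, d(G) = 18. Nearest: C = (2, 5, -10) with distance 6.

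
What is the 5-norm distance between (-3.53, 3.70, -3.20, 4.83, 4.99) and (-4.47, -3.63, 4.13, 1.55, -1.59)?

(Σ|x_i - y_i|^5)^(1/5) = (|-3.53 - (-4.47)|^5 + |3.7 - (-3.63)|^5 + |-3.2 - 4.13|^5 + |4.83 - 1.55|^5 + |4.99 - (-1.59)|^5)^(1/5)
= (0.94^5 + 7.33^5 + 7.33^5 + 3.28^5 + 6.58^5)^(1/5) ≈ (0.7339 + 21160.2051 + 21160.2051 + 379.6376 + 12334.7249)^(1/5) = (55035.5066)^(1/5) ≈ 8.8742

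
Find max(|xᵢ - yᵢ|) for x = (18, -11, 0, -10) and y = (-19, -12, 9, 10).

max(|x_i - y_i|) = max(|18 - (-19)|, |-11 - (-12)|, |0 - 9|, |-10 - 10|) = max(37, 1, 9, 20) = 37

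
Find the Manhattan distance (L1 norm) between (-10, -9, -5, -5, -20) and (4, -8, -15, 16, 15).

Σ|x_i - y_i| = |-10 - 4| + |-9 - (-8)| + |-5 - (-15)| + |-5 - 16| + |-20 - 15| = 14 + 1 + 10 + 21 + 35 = 81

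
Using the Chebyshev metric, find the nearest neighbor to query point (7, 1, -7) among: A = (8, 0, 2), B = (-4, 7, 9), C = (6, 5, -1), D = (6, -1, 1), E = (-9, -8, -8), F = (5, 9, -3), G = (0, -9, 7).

Distances: d(A) = 9, d(B) = 16, d(C) = 6, d(D) = 8, d(E) = 16, d(F) = 8, d(G) = 14. Nearest: C = (6, 5, -1) with distance 6.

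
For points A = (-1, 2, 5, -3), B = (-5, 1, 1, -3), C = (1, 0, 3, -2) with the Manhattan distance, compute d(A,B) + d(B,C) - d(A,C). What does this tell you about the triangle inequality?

d(A,B) = 4 + 1 + 4 + 0 = 9, d(B,C) = 6 + 1 + 2 + 1 = 10, d(A,C) = 2 + 2 + 2 + 1 = 7.
d(A,B) + d(B,C) - d(A,C) = 9 + 10 - 7 = 19 - 7 = 12. This is ≥ 0, so the triangle inequality holds for these points.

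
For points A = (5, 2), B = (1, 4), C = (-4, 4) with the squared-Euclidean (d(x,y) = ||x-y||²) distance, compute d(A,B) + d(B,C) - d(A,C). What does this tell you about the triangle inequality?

d(A,B) = 4² + 2² = 20, d(B,C) = 5² + 0² = 25, d(A,C) = 9² + 2² = 85.
d(A,B) + d(B,C) - d(A,C) = 20 + 25 - 85 = 45 - 85 = -40. This is < 0, so the triangle inequality FAILS for these points (squared-Euclidean is not a metric).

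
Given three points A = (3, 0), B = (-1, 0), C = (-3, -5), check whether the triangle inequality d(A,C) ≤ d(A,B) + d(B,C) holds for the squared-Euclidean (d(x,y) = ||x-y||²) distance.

d(A,B) = 4² + 0² = 16, d(B,C) = 2² + 5² = 29, d(A,C) = 6² + 5² = 61.
d(A,C) = 61 > 16 + 29 = 45. Triangle inequality is VIOLATED. (Squared-Euclidean is not a metric — this is a counterexample.)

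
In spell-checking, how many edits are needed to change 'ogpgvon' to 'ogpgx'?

Let D[i][j] be the edit distance between the first i characters of 'ogpgvon' and the first j characters of 'ogpgx', with D[i][0] = i, D[0][j] = j, and D[i][j] = D[i-1][j-1] if the characters match, else 1 + min(D[i-1][j], D[i][j-1], D[i-1][j-1]). Filling the table (rows: prefixes of 'ogpgvon', columns: prefixes of 'ogpgx'):
     ε  o  g  p  g  x
  ε  0  1  2  3  4  5
  o  1  0  1  2  3  4
  g  2  1  0  1  2  3
  p  3  2  1  0  1  2
  g  4  3  2  1  0  1
  v  5  4  3  2  1  1
  o  6  5  4  3  2  2
  n  7  6  5  4  3  3
The bottom-right entry gives D[7][5] = 3, so no sequence of fewer than 3 edits works. Backtracking through the table gives one optimal edit sequence (3 edits):
  ogpgvon → ogpgon (del v @5)
  ogpgon → ogpgn (del o @5)
  ogpgn → ogpgx (sub n→x @5)
Edit distance = 3.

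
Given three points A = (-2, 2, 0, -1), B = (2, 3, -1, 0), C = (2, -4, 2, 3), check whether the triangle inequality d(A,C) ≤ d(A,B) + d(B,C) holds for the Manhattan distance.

d(A,B) = 4 + 1 + 1 + 1 = 7, d(B,C) = 0 + 7 + 3 + 3 = 13, d(A,C) = 4 + 6 + 2 + 4 = 16.
d(A,C) = 16 ≤ 7 + 13 = 20. Triangle inequality is satisfied.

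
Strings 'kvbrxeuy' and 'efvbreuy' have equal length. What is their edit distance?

Let D[i][j] be the edit distance between the first i characters of 'kvbrxeuy' and the first j characters of 'efvbreuy', with D[i][0] = i, D[0][j] = j, and D[i][j] = D[i-1][j-1] if the characters match, else 1 + min(D[i-1][j], D[i][j-1], D[i-1][j-1]). Filling the table (rows: prefixes of 'kvbrxeuy', columns: prefixes of 'efvbreuy'):
     ε  e  f  v  b  r  e  u  y
  ε  0  1  2  3  4  5  6  7  8
  k  1  1  2  3  4  5  6  7  8
  v  2  2  2  2  3  4  5  6  7
  b  3  3  3  3  2  3  4  5  6
  r  4  4  4  4  3  2  3  4  5
  x  5  5  5  5  4  3  3  4  5
  e  6  5  6  6  5  4  3  4  5
  u  7  6  6  7  6  5  4  3  4
  y  8  7  7  7  7  6  5  4  3
The bottom-right entry gives D[8][8] = 3, so no sequence of fewer than 3 edits works. Backtracking through the table gives one optimal edit sequence (3 edits):
  kvbrxeuy → ekvbrxeuy (ins e @1)
  ekvbrxeuy → efvbrxeuy (sub k→f @2)
  efvbrxeuy → efvbreuy (del x @6)
Edit distance = 3.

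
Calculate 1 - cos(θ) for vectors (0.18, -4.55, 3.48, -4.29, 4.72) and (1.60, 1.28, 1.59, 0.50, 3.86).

With u = (0.18, -4.55, 3.48, -4.29, 4.72), v = (1.60, 1.28, 1.59, 0.50, 3.86):
u·v = 0.18·1.6 + (-4.55)·1.28 + 3.48·1.59 + (-4.29)·0.5 + 4.72·3.86 = 0.288 + (-5.824) + 5.5332 + (-2.145) + 18.2192 = 16.0714.
|u| = √(0.18² + (-4.55)² + 3.48² + (-4.29)² + 4.72²) = √(0.0324 + 20.7025 + 12.1104 + 18.4041 + 22.2784) = √73.5278, |v| = √(1.6² + 1.28² + 1.59² + 0.5² + 3.86²) = √(2.56 + 1.6384 + 2.5281 + 0.25 + 14.8996) = √21.8761.
cos θ = (u·v)/(|u||v|) = 16.0714/(√73.5278·√21.8761) ≈ 0.4007
Cosine distance = 1 - cos θ ≈ 1 - 0.4007 = 0.5993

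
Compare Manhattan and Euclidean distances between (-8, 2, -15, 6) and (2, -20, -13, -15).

L1 = |-8 - 2| + |2 - (-20)| + |-15 - (-13)| + |6 - (-15)| = 10 + 22 + 2 + 21 = 55
L2 = √(10² + 22² + 2² + 21²) = √1029 ≈ 32.078
L1 ≥ L2 always (equality iff movement is along one axis); L1 > L2 here.
Ratio L1/L2 = 55/√1029 ≈ 1.7146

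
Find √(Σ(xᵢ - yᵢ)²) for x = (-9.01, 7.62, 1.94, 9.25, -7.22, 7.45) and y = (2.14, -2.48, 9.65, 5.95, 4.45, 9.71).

√(Σ(x_i - y_i)²) = √((-9.01 - 2.14)² + (7.62 - (-2.48))² + (1.94 - 9.65)² + (9.25 - 5.95)² + (-7.22 - 4.45)² + (7.45 - 9.71)²)
= √((-11.15)² + 10.1² + (-7.71)² + 3.3² + (-11.67)² + (-2.26)²) = √(124.3225 + 102.01 + 59.4441 + 10.89 + 136.1889 + 5.1076) = √437.9631 ≈ 20.9276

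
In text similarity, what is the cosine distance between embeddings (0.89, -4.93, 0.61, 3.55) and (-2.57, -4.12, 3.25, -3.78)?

With u = (0.89, -4.93, 0.61, 3.55), v = (-2.57, -4.12, 3.25, -3.78):
u·v = 0.89·(-2.57) + (-4.93)·(-4.12) + 0.61·3.25 + 3.55·(-3.78) = (-2.2873) + 20.3116 + 1.9825 + (-13.419) = 6.5878.
|u| = √(0.89² + (-4.93)² + 0.61² + 3.55²) = √(0.7921 + 24.3049 + 0.3721 + 12.6025) = √38.0716, |v| = √((-2.57)² + (-4.12)² + 3.25² + (-3.78)²) = √(6.6049 + 16.9744 + 10.5625 + 14.2884) = √48.4302.
cos θ = (u·v)/(|u||v|) = 6.5878/(√38.0716·√48.4302) ≈ 0.1534
Cosine distance = 1 - cos θ ≈ 1 - 0.1534 = 0.8466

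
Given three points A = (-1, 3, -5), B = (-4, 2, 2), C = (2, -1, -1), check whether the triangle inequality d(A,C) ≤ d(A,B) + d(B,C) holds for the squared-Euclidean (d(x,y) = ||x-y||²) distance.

d(A,B) = 3² + 1² + 7² = 59, d(B,C) = 6² + 3² + 3² = 54, d(A,C) = 3² + 4² + 4² = 41.
d(A,C) = 41 ≤ 59 + 54 = 113. Triangle inequality is satisfied.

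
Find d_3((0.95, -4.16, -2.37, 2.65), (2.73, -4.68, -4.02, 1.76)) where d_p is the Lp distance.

(Σ|x_i - y_i|^3)^(1/3) = (|0.95 - 2.73|^3 + |-4.16 - (-4.68)|^3 + |-2.37 - (-4.02)|^3 + |2.65 - 1.76|^3)^(1/3)
= (1.78^3 + 0.52^3 + 1.65^3 + 0.89^3)^(1/3) ≈ (5.6398 + 0.1406 + 4.4921 + 0.705)^(1/3) = (10.9775)^(1/3) ≈ 2.2225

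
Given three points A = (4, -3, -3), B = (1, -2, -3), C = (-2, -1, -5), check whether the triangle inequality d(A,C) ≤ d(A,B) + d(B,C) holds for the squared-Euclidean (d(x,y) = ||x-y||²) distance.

d(A,B) = 3² + 1² + 0² = 10, d(B,C) = 3² + 1² + 2² = 14, d(A,C) = 6² + 2² + 2² = 44.
d(A,C) = 44 > 10 + 14 = 24. Triangle inequality is VIOLATED. (Squared-Euclidean is not a metric — this is a counterexample.)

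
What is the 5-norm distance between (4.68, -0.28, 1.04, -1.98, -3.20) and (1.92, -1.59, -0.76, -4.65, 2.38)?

(Σ|x_i - y_i|^5)^(1/5) = (|4.68 - 1.92|^5 + |-0.28 - (-1.59)|^5 + |1.04 - (-0.76)|^5 + |-1.98 - (-4.65)|^5 + |-3.2 - 2.38|^5)^(1/5)
= (2.76^5 + 1.31^5 + 1.8^5 + 2.67^5 + 5.58^5)^(1/5) ≈ (160.1568 + 3.8579 + 18.8957 + 135.6926 + 5409.6728)^(1/5) = (5728.2758)^(1/5) ≈ 5.6442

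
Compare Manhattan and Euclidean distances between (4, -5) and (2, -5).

L1 = |4 - 2| + |-5 - (-5)| = 2 + 0 = 2
L2 = √(2² + 0²) = √4 = 2
L1 ≥ L2 always (equality iff movement is along one axis); L1 = L2 here (movement is along a single axis).
Ratio L1/L2 = 2/2 = 1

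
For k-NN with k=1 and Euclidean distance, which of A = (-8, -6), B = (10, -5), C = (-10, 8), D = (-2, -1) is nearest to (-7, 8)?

Distances: d(A) ≈ 14.0357, d(B) ≈ 21.4009, d(C) = 3, d(D) ≈ 10.2956. Nearest: C = (-10, 8) with distance 3.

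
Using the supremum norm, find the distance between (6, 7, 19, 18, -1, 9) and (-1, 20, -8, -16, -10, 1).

max(|x_i - y_i|) = max(|6 - (-1)|, |7 - 20|, |19 - (-8)|, |18 - (-16)|, |-1 - (-10)|, |9 - 1|) = max(7, 13, 27, 34, 9, 8) = 34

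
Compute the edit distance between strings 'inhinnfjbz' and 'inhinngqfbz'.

Let D[i][j] be the edit distance between the first i characters of 'inhinnfjbz' and the first j characters of 'inhinngqfbz', with D[i][0] = i, D[0][j] = j, and D[i][j] = D[i-1][j-1] if the characters match, else 1 + min(D[i-1][j], D[i][j-1], D[i-1][j-1]). Filling the table (rows: prefixes of 'inhinnfjbz', columns: prefixes of 'inhinngqfbz'):
     ε  i  n  h  i  n  n  g  q  f  b  z
  ε  0  1  2  3  4  5  6  7  8  9 10 11
  i  1  0  1  2  3  4  5  6  7  8  9 10
  n  2  1  0  1  2  3  4  5  6  7  8  9
  h  3  2  1  0  1  2  3  4  5  6  7  8
  i  4  3  2  1  0  1  2  3  4  5  6  7
  n  5  4  3  2  1  0  1  2  3  4  5  6
  n  6  5  4  3  2  1  0  1  2  3  4  5
  f  7  6  5  4  3  2  1  1  2  2  3  4
  j  8  7  6  5  4  3  2  2  2  3  3  4
  b  9  8  7  6  5  4  3  3  3  3  3  4
  z 10  9  8  7  6  5  4  4  4  4  4  3
The bottom-right entry gives D[10][11] = 3, so no sequence of fewer than 3 edits works. Backtracking through the table gives one optimal edit sequence (3 edits):
  inhinnfjbz → inhinngfjbz (ins g @7)
  inhinngfjbz → inhinngqjbz (sub f→q @8)
  inhinngqjbz → inhinngqfbz (sub j→f @9)
Edit distance = 3.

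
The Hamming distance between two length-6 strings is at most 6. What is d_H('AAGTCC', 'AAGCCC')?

Differing positions: 4. Hamming distance = 1. The maximum possible Hamming distance for length-6 strings is 6, so d_H/6 = 1/6 ≈ 0.1667.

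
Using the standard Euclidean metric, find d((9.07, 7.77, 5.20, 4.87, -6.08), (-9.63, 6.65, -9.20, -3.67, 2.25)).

√(Σ(x_i - y_i)²) = √((9.07 - (-9.63))² + (7.77 - 6.65)² + (5.2 - (-9.2))² + (4.87 - (-3.67))² + (-6.08 - 2.25)²)
= √(18.7² + 1.12² + 14.4² + 8.54² + (-8.33)²) = √(349.69 + 1.2544 + 207.36 + 72.9316 + 69.3889) = √700.6249 ≈ 26.4693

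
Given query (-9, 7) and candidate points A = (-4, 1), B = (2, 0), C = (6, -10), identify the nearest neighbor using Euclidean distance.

Distances: d(A) ≈ 7.8102, d(B) ≈ 13.0384, d(C) ≈ 22.6716. Nearest: A = (-4, 1) with distance 7.8102.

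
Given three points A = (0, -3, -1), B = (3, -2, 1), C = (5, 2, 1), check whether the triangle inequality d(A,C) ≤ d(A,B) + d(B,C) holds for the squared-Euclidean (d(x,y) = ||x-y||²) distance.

d(A,B) = 3² + 1² + 2² = 14, d(B,C) = 2² + 4² + 0² = 20, d(A,C) = 5² + 5² + 2² = 54.
d(A,C) = 54 > 14 + 20 = 34. Triangle inequality is VIOLATED. (Squared-Euclidean is not a metric — this is a counterexample.)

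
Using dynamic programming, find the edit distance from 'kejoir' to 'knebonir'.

Let D[i][j] be the edit distance between the first i characters of 'kejoir' and the first j characters of 'knebonir', with D[i][0] = i, D[0][j] = j, and D[i][j] = D[i-1][j-1] if the characters match, else 1 + min(D[i-1][j], D[i][j-1], D[i-1][j-1]). Filling the table (rows: prefixes of 'kejoir', columns: prefixes of 'knebonir'):
     ε  k  n  e  b  o  n  i  r
  ε  0  1  2  3  4  5  6  7  8
  k  1  0  1  2  3  4  5  6  7
  e  2  1  1  1  2  3  4  5  6
  j  3  2  2  2  2  3  4  5  6
  o  4  3  3  3  3  2  3  4  5
  i  5  4  4  4  4  3  3  3  4
  r  6  5  5  5  5  4  4  4  3
The bottom-right entry gives D[6][8] = 3, so no sequence of fewer than 3 edits works. Backtracking through the table gives one optimal edit sequence (3 edits):
  kejoir → knejoir (ins n @2)
  knejoir → kneboir (sub j→b @4)
  kneboir → knebonir (ins n @6)
Edit distance = 3.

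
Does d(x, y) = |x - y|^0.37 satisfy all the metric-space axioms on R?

Yes. With 0 < p = 0.37 ≤ 1, d(x,y) = |x-y|^0.37 is a metric on R. Non-negativity and symmetry are immediate; |x-y|^0.37 = 0 ⟺ |x-y| = 0 ⟺ x = y. For the triangle inequality, the function t ↦ t^0.37 is subadditive on [0,∞) when p ≤ 1, so |x-z|^0.37 ≤ (|x-y| + |y-z|)^0.37 ≤ |x-y|^0.37 + |y-z|^0.37.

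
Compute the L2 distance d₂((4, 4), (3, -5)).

√(Σ(x_i - y_i)²) = √((4 - 3)² + (4 - (-5))²)
= √(1² + 9²) = √(1 + 81) = √82 ≈ 9.0554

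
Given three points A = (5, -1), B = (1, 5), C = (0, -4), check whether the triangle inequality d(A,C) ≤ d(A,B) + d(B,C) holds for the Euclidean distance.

d(A,B) = √(4² + 6²) = √52 ≈ 7.2111, d(B,C) = √(1² + 9²) = √82 ≈ 9.0554, d(A,C) = √(5² + 3²) = √34 ≈ 5.831.
d(A,C) ≈ 5.831 ≤ 7.2111 + 9.0554 = 16.2665. Triangle inequality is satisfied.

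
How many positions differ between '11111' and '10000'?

Differing positions: 2, 3, 4, 5. Hamming distance = 4.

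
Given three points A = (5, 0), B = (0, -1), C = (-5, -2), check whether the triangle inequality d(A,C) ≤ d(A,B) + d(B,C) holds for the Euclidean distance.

d(A,B) = √(5² + 1²) = √26 ≈ 5.099, d(B,C) = √(5² + 1²) = √26 ≈ 5.099, d(A,C) = √(10² + 2²) = √104 ≈ 10.198.
d(A,C) ≈ 10.198 ≤ 5.099 + 5.099 = 10.198. Triangle inequality is satisfied.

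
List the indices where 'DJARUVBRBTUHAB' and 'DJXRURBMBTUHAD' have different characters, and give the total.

Differing positions: 3, 6, 8, 14. Hamming distance = 4.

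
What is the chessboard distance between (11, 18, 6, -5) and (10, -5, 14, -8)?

max(|x_i - y_i|) = max(|11 - 10|, |18 - (-5)|, |6 - 14|, |-5 - (-8)|) = max(1, 23, 8, 3) = 23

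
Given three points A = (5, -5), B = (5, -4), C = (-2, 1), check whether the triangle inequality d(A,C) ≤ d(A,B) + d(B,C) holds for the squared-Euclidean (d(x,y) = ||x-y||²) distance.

d(A,B) = 0² + 1² = 1, d(B,C) = 7² + 5² = 74, d(A,C) = 7² + 6² = 85.
d(A,C) = 85 > 1 + 74 = 75. Triangle inequality is VIOLATED. (Squared-Euclidean is not a metric — this is a counterexample.)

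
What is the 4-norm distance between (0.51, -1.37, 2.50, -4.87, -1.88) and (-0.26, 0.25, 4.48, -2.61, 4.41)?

(Σ|x_i - y_i|^4)^(1/4) = (|0.51 - (-0.26)|^4 + |-1.37 - 0.25|^4 + |2.5 - 4.48|^4 + |-4.87 - (-2.61)|^4 + |-1.88 - 4.41|^4)^(1/4)
= (0.77^4 + 1.62^4 + 1.98^4 + 2.26^4 + 6.29^4)^(1/4) ≈ (0.3515 + 6.8875 + 15.3695 + 26.0876 + 1565.318)^(1/4) = (1614.0141)^(1/4) ≈ 6.3384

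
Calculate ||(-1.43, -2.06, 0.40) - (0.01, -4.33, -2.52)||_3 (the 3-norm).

(Σ|x_i - y_i|^3)^(1/3) = (|-1.43 - 0.01|^3 + |-2.06 - (-4.33)|^3 + |0.4 - (-2.52)|^3)^(1/3)
= (1.44^3 + 2.27^3 + 2.92^3)^(1/3) ≈ (2.986 + 11.6971 + 24.8971)^(1/3) = (39.5802)^(1/3) ≈ 3.4079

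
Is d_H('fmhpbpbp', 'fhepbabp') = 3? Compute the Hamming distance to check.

Differing positions: 2, 3, 6. Hamming distance = 3, so the claim is true.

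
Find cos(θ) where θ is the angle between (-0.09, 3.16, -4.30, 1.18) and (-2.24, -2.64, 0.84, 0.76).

With u = (-0.09, 3.16, -4.30, 1.18), v = (-2.24, -2.64, 0.84, 0.76):
u·v = (-0.09)·(-2.24) + 3.16·(-2.64) + (-4.3)·0.84 + 1.18·0.76 = 0.2016 + (-8.3424) + (-3.612) + 0.8968 = -10.856.
|u| = √((-0.09)² + 3.16² + (-4.3)² + 1.18²) = √(0.0081 + 9.9856 + 18.49 + 1.3924) = √29.8761, |v| = √((-2.24)² + (-2.64)² + 0.84² + 0.76²) = √(5.0176 + 6.9696 + 0.7056 + 0.5776) = √13.2704.
cos θ = (u·v)/(|u||v|) = -10.856/(√29.8761·√13.2704) ≈ -0.5452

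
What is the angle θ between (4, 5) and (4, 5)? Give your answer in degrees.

With u = (4, 5), v = (4, 5):
u·v = 4·4 + 5·5 = 16 + 25 = 41.
|u| = √(4² + 5²) = √41, |v| = √(4² + 5²) = √41, so |u||v| = √(41·41) = √1681 = 41.
cos θ = (u·v)/(|u||v|) = 41/41 = 1 (the vectors are parallel, pointing the same way)
θ = arccos(1) = 0°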